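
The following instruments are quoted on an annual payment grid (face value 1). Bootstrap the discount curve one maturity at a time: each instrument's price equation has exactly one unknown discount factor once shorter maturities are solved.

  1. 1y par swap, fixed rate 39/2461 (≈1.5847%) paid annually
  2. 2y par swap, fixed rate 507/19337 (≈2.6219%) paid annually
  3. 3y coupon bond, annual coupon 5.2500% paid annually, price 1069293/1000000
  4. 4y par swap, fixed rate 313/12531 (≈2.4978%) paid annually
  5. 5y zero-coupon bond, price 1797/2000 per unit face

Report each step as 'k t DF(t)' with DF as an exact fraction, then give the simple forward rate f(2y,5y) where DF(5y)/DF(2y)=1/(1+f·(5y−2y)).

step 1 [1y] swap r/1=39/2461: DF=(1 − 39/2461·(0))/(1+39/2461) = 2461/2500 ≈ 0.984400
step 2 [2y] swap r/1=507/19337: DF=(1 − 507/19337·(0.984400))/(1+507/19337) = 9493/10000 ≈ 0.949300
step 3 [3y] bond c/1=21/400: DF=(1069293/1000000 − 21/400·(0.984400+0.949300))/(1+21/400) = 1839/2000 ≈ 0.919500
step 4 [4y] swap r/1=313/12531: DF=(1 − 313/12531·(0.984400+0.949300+0.919500))/(1+313/12531) = 9061/10000 ≈ 0.906100
step 5 [5y] zero: DF = P = 1797/2000 ≈ 0.898500

1 1 2461/2500
2 2 9493/10000
3 3 1839/2000
4 4 9061/10000
5 5 1797/2000
f(2y,5y) = ((9493/10000)/(1797/2000) − 1)/(3) = 508/26955 ≈ 1.8846%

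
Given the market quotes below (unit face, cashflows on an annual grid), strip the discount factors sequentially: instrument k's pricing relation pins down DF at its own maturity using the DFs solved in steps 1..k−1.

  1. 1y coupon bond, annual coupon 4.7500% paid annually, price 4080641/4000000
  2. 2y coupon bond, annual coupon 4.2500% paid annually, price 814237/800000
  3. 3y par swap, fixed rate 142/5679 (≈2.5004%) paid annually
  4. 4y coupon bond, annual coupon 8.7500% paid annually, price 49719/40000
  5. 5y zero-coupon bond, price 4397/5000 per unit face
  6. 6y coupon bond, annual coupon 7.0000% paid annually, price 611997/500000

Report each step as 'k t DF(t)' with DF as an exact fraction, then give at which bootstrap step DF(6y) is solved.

1 1 9739/10000
2 2 4683/5000
3 3 929/1000
4 4 1829/2000
5 5 4397/5000
6 6 1051/1250
DF(6y) is solved at step 6

step 1 [1y] bond c/1=19/400: DF=(4080641/4000000 − 19/400·(0))/(1+19/400) = 9739/10000 ≈ 0.973900
step 2 [2y] bond c/1=17/400: DF=(814237/800000 − 17/400·(0.973900))/(1+17/400) = 4683/5000 ≈ 0.936600
step 3 [3y] swap r/1=142/5679: DF=(1 − 142/5679·(0.973900+0.936600))/(1+142/5679) = 929/1000 ≈ 0.929000
step 4 [4y] bond c/1=7/80: DF=(49719/40000 − 7/80·(0.973900+0.936600+0.929000))/(1+7/80) = 1829/2000 ≈ 0.914500
step 5 [5y] zero: DF = P = 4397/5000 ≈ 0.879400
step 6 [6y] bond c/1=7/100: DF=(611997/500000 − 7/100·(0.973900+0.936600+0.929000+0.914500+0.879400))/(1+7/100) = 1051/1250 ≈ 0.840800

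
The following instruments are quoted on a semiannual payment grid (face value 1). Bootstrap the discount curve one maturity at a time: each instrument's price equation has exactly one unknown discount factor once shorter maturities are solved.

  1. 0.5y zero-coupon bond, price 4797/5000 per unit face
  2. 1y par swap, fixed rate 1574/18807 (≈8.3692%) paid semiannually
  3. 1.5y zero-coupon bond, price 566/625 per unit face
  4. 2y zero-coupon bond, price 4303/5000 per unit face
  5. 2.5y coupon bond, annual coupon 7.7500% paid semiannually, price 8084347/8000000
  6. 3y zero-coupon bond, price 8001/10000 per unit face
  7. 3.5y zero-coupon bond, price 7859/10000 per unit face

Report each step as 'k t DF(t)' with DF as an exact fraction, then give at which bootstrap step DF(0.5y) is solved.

step 1 [0.5y] zero: DF = P = 4797/5000 ≈ 0.959400
step 2 [1y] swap r/2=787/18807: DF=(1 − 787/18807·(0.959400))/(1+787/18807) = 9213/10000 ≈ 0.921300
step 3 [1.5y] zero: DF = P = 566/625 ≈ 0.905600
step 4 [2y] zero: DF = P = 4303/5000 ≈ 0.860600
step 5 [2.5y] bond c/2=31/800: DF=(8084347/8000000 − 31/800·(0.959400+0.921300+0.905600+0.860600))/(1+31/800) = 523/625 ≈ 0.836800
step 6 [3y] zero: DF = P = 8001/10000 ≈ 0.800100
step 7 [3.5y] zero: DF = P = 7859/10000 ≈ 0.785900

1 1/2 4797/5000
2 1 9213/10000
3 3/2 566/625
4 2 4303/5000
5 5/2 523/625
6 3 8001/10000
7 7/2 7859/10000
DF(0.5y) is solved at step 1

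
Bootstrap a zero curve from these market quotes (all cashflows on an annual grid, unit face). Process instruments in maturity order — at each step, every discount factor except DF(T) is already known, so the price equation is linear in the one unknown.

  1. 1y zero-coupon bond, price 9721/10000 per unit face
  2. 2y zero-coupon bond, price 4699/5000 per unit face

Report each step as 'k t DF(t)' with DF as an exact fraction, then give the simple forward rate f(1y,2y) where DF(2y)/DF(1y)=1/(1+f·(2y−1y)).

1 1 9721/10000
2 2 4699/5000
f(1y,2y) = ((9721/10000)/(4699/5000) − 1)/(1) = 323/9398 ≈ 3.4369%

step 1 [1y] zero: DF = P = 9721/10000 ≈ 0.972100
step 2 [2y] zero: DF = P = 4699/5000 ≈ 0.939800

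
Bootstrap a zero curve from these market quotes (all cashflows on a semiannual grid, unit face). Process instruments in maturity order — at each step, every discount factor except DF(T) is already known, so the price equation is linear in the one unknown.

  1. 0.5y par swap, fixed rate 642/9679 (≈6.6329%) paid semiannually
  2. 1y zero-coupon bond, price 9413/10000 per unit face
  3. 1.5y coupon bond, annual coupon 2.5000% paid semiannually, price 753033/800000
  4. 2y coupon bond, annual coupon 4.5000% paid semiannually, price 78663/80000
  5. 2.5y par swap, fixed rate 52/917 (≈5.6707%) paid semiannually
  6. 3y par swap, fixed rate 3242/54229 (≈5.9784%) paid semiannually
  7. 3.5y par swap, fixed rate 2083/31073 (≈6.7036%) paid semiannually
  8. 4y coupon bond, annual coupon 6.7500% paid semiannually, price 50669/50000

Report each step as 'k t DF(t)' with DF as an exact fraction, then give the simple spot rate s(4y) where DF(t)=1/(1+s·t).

1 1/2 9679/10000
2 1 9413/10000
3 3/2 9061/10000
4 2 8997/10000
5 5/2 87/100
6 3 8379/10000
7 7/2 7917/10000
8 4 3887/5000
s(4y) = (1/(3887/5000) − 1)/(4) = 1113/15548 ≈ 7.1585%

step 1 [0.5y] swap r/2=321/9679: DF=(1 − 321/9679·(0))/(1+321/9679) = 9679/10000 ≈ 0.967900
step 2 [1y] zero: DF = P = 9413/10000 ≈ 0.941300
step 3 [1.5y] bond c/2=1/80: DF=(753033/800000 − 1/80·(0.967900+0.941300))/(1+1/80) = 9061/10000 ≈ 0.906100
step 4 [2y] bond c/2=9/400: DF=(78663/80000 − 9/400·(0.967900+0.941300+0.906100))/(1+9/400) = 8997/10000 ≈ 0.899700
step 5 [2.5y] swap r/2=26/917: DF=(1 − 26/917·(0.967900+0.941300+0.906100+0.899700))/(1+26/917) = 87/100 ≈ 0.870000
step 6 [3y] swap r/2=1621/54229: DF=(1 − 1621/54229·(0.967900+0.941300+0.906100+0.899700+0.870000))/(1+1621/54229) = 8379/10000 ≈ 0.837900
step 7 [3.5y] swap r/2=2083/62146: DF=(1 − 2083/62146·(0.967900+0.941300+0.906100+0.899700+0.870000+0.837900))/(1+2083/62146) = 7917/10000 ≈ 0.791700
step 8 [4y] bond c/2=27/800: DF=(50669/50000 − 27/800·(0.967900+0.941300+0.906100+0.899700+0.870000+0.837900+0.791700))/(1+27/800) = 3887/5000 ≈ 0.777400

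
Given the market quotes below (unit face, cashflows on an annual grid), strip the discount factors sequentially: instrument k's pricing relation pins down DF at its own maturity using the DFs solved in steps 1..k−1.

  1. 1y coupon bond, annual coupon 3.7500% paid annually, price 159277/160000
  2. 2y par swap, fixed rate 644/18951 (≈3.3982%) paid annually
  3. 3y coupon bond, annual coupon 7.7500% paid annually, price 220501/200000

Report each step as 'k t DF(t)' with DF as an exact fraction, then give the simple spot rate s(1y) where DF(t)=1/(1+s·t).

1 1 1919/2000
2 2 2339/2500
3 3 8869/10000
s(1y) = (1/(1919/2000) − 1)/(1) = 81/1919 ≈ 4.2209%

step 1 [1y] bond c/1=3/80: DF=(159277/160000 − 3/80·(0))/(1+3/80) = 1919/2000 ≈ 0.959500
step 2 [2y] swap r/1=644/18951: DF=(1 − 644/18951·(0.959500))/(1+644/18951) = 2339/2500 ≈ 0.935600
step 3 [3y] bond c/1=31/400: DF=(220501/200000 − 31/400·(0.959500+0.935600))/(1+31/400) = 8869/10000 ≈ 0.886900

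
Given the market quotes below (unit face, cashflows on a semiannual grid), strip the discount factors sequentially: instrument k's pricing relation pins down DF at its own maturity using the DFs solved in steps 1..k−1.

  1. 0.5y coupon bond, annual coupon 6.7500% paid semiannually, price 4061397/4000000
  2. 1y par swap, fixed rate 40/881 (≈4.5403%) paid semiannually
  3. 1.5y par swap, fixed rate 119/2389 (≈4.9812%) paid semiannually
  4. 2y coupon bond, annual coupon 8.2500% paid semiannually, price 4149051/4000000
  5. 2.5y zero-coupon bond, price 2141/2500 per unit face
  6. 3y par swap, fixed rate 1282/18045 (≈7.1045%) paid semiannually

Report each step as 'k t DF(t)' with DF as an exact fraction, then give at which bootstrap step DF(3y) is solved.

1 1/2 4911/5000
2 1 239/250
3 3/2 4643/5000
4 2 4413/5000
5 5/2 2141/2500
6 3 8077/10000
DF(3y) is solved at step 6

step 1 [0.5y] bond c/2=27/800: DF=(4061397/4000000 − 27/800·(0))/(1+27/800) = 4911/5000 ≈ 0.982200
step 2 [1y] swap r/2=20/881: DF=(1 − 20/881·(0.982200))/(1+20/881) = 239/250 ≈ 0.956000
step 3 [1.5y] swap r/2=119/4778: DF=(1 − 119/4778·(0.982200+0.956000))/(1+119/4778) = 4643/5000 ≈ 0.928600
step 4 [2y] bond c/2=33/800: DF=(4149051/4000000 − 33/800·(0.982200+0.956000+0.928600))/(1+33/800) = 4413/5000 ≈ 0.882600
step 5 [2.5y] zero: DF = P = 2141/2500 ≈ 0.856400
step 6 [3y] swap r/2=641/18045: DF=(1 − 641/18045·(0.982200+0.956000+0.928600+0.882600+0.856400))/(1+641/18045) = 8077/10000 ≈ 0.807700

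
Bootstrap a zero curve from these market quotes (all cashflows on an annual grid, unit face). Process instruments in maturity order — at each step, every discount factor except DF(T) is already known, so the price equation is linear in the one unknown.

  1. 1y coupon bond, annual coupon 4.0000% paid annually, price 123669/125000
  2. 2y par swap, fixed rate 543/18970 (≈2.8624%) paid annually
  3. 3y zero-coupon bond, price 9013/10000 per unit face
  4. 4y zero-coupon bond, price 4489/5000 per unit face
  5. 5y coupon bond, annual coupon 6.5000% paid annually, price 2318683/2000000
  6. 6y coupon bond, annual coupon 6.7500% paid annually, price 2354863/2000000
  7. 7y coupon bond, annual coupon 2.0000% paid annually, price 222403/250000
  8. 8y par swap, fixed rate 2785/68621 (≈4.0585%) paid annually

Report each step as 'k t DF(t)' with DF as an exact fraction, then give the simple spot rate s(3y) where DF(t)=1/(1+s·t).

step 1 [1y] bond c/1=1/25: DF=(123669/125000 − 1/25·(0))/(1+1/25) = 9513/10000 ≈ 0.951300
step 2 [2y] swap r/1=543/18970: DF=(1 − 543/18970·(0.951300))/(1+543/18970) = 9457/10000 ≈ 0.945700
step 3 [3y] zero: DF = P = 9013/10000 ≈ 0.901300
step 4 [4y] zero: DF = P = 4489/5000 ≈ 0.897800
step 5 [5y] bond c/1=13/200: DF=(2318683/2000000 − 13/200·(0.951300+0.945700+0.901300+0.897800))/(1+13/200) = 863/1000 ≈ 0.863000
step 6 [6y] bond c/1=27/400: DF=(2354863/2000000 − 27/400·(0.951300+0.945700+0.901300+0.897800+0.863000))/(1+27/400) = 8147/10000 ≈ 0.814700
step 7 [7y] bond c/1=1/50: DF=(222403/250000 − 1/50·(0.951300+0.945700+0.901300+0.897800+0.863000+0.814700))/(1+1/50) = 1917/2500 ≈ 0.766800
step 8 [8y] swap r/1=2785/68621: DF=(1 − 2785/68621·(0.951300+0.945700+0.901300+0.897800+0.863000+0.814700+0.766800))/(1+2785/68621) = 1443/2000 ≈ 0.721500

1 1 9513/10000
2 2 9457/10000
3 3 9013/10000
4 4 4489/5000
5 5 863/1000
6 6 8147/10000
7 7 1917/2500
8 8 1443/2000
s(3y) = (1/(9013/10000) − 1)/(3) = 329/9013 ≈ 3.6503%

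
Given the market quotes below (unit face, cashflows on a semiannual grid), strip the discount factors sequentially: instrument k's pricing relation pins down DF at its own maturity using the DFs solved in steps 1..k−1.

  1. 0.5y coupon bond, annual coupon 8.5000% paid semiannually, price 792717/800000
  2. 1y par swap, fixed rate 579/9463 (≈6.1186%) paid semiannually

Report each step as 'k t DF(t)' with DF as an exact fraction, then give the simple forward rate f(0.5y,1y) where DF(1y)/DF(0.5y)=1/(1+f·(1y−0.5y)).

step 1 [0.5y] bond c/2=17/400: DF=(792717/800000 − 17/400·(0))/(1+17/400) = 1901/2000 ≈ 0.950500
step 2 [1y] swap r/2=579/18926: DF=(1 − 579/18926·(0.950500))/(1+579/18926) = 9421/10000 ≈ 0.942100

1 1/2 1901/2000
2 1 9421/10000
f(0.5y,1y) = ((1901/2000)/(9421/10000) − 1)/(1/2) = 168/9421 ≈ 1.7833%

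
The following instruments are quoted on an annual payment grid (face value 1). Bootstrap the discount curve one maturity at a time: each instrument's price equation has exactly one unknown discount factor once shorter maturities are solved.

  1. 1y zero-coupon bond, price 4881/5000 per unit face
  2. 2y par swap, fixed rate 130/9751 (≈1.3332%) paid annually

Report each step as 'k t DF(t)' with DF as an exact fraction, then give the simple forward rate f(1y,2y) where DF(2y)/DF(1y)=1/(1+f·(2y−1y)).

step 1 [1y] zero: DF = P = 4881/5000 ≈ 0.976200
step 2 [2y] swap r/1=130/9751: DF=(1 − 130/9751·(0.976200))/(1+130/9751) = 487/500 ≈ 0.974000

1 1 4881/5000
2 2 487/500
f(1y,2y) = ((4881/5000)/(487/500) − 1)/(1) = 11/4870 ≈ 0.2259%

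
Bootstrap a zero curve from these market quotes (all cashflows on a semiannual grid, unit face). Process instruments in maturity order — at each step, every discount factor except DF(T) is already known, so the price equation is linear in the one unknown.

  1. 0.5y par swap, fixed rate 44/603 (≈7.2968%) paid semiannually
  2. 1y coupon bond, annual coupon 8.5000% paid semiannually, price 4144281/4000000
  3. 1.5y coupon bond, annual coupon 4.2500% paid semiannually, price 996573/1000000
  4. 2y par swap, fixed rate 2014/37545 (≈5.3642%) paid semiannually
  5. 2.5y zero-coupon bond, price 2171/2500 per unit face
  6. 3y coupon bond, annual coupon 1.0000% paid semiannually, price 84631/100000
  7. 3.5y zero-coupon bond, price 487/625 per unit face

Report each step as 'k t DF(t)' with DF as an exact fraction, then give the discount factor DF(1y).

step 1 [0.5y] swap r/2=22/603: DF=(1 − 22/603·(0))/(1+22/603) = 603/625 ≈ 0.964800
step 2 [1y] bond c/2=17/400: DF=(4144281/4000000 − 17/400·(0.964800))/(1+17/400) = 1909/2000 ≈ 0.954500
step 3 [1.5y] bond c/2=17/800: DF=(996573/1000000 − 17/800·(0.964800+0.954500))/(1+17/800) = 9359/10000 ≈ 0.935900
step 4 [2y] swap r/2=1007/37545: DF=(1 − 1007/37545·(0.964800+0.954500+0.935900))/(1+1007/37545) = 8993/10000 ≈ 0.899300
step 5 [2.5y] zero: DF = P = 2171/2500 ≈ 0.868400
step 6 [3y] bond c/2=1/200: DF=(84631/100000 − 1/200·(0.964800+0.954500+0.935900+0.899300+0.868400))/(1+1/200) = 8191/10000 ≈ 0.819100
step 7 [3.5y] zero: DF = P = 487/625 ≈ 0.779200

1 1/2 603/625
2 1 1909/2000
3 3/2 9359/10000
4 2 8993/10000
5 5/2 2171/2500
6 3 8191/10000
7 7/2 487/625
DF(1y) = 1909/2000 ≈ 0.954500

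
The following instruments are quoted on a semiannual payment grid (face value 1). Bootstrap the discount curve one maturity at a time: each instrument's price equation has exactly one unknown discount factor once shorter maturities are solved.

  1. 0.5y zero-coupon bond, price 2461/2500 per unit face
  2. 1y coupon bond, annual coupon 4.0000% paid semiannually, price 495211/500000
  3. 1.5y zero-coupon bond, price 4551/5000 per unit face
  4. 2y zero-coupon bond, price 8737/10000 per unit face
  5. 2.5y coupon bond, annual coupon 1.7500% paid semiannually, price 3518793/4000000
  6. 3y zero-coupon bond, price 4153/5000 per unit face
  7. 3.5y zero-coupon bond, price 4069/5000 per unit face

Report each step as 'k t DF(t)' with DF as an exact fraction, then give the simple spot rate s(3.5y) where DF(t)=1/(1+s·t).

step 1 [0.5y] zero: DF = P = 2461/2500 ≈ 0.984400
step 2 [1y] bond c/2=1/50: DF=(495211/500000 − 1/50·(0.984400))/(1+1/50) = 9517/10000 ≈ 0.951700
step 3 [1.5y] zero: DF = P = 4551/5000 ≈ 0.910200
step 4 [2y] zero: DF = P = 8737/10000 ≈ 0.873700
step 5 [2.5y] bond c/2=7/800: DF=(3518793/4000000 − 7/800·(0.984400+0.951700+0.910200+0.873700))/(1+7/800) = 4199/5000 ≈ 0.839800
step 6 [3y] zero: DF = P = 4153/5000 ≈ 0.830600
step 7 [3.5y] zero: DF = P = 4069/5000 ≈ 0.813800

1 1/2 2461/2500
2 1 9517/10000
3 3/2 4551/5000
4 2 8737/10000
5 5/2 4199/5000
6 3 4153/5000
7 7/2 4069/5000
s(3.5y) = (1/(4069/5000) − 1)/(7/2) = 266/4069 ≈ 6.5372%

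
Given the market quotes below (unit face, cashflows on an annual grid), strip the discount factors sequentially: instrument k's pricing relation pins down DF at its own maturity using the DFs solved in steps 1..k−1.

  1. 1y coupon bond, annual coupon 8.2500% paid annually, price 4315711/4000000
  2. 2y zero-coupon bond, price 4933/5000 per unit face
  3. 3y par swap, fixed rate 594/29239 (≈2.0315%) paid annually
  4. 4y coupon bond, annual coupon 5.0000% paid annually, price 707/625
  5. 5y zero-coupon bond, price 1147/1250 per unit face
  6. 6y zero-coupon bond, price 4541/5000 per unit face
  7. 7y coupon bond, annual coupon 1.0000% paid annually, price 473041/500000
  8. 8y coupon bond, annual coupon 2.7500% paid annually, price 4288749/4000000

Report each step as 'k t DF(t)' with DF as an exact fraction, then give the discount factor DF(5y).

step 1 [1y] bond c/1=33/400: DF=(4315711/4000000 − 33/400·(0))/(1+33/400) = 9967/10000 ≈ 0.996700
step 2 [2y] zero: DF = P = 4933/5000 ≈ 0.986600
step 3 [3y] swap r/1=594/29239: DF=(1 − 594/29239·(0.996700+0.986600))/(1+594/29239) = 4703/5000 ≈ 0.940600
step 4 [4y] bond c/1=1/20: DF=(707/625 − 1/20·(0.996700+0.986600+0.940600))/(1+1/20) = 9381/10000 ≈ 0.938100
step 5 [5y] zero: DF = P = 1147/1250 ≈ 0.917600
step 6 [6y] zero: DF = P = 4541/5000 ≈ 0.908200
step 7 [7y] bond c/1=1/100: DF=(473041/500000 − 1/100·(0.996700+0.986600+0.940600+0.938100+0.917600+0.908200))/(1+1/100) = 2201/2500 ≈ 0.880400
step 8 [8y] bond c/1=11/400: DF=(4288749/4000000 − 11/400·(0.996700+0.986600+0.940600+0.938100+0.917600+0.908200+0.880400))/(1+11/400) = 8677/10000 ≈ 0.867700

1 1 9967/10000
2 2 4933/5000
3 3 4703/5000
4 4 9381/10000
5 5 1147/1250
6 6 4541/5000
7 7 2201/2500
8 8 8677/10000
DF(5y) = 1147/1250 ≈ 0.917600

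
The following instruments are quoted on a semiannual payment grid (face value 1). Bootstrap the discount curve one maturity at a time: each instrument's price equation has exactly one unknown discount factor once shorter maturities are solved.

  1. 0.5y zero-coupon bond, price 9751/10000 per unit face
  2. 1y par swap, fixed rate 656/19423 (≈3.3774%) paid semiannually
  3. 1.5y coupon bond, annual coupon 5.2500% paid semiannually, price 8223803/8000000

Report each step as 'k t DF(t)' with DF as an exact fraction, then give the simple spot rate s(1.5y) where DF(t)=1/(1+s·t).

step 1 [0.5y] zero: DF = P = 9751/10000 ≈ 0.975100
step 2 [1y] swap r/2=328/19423: DF=(1 − 328/19423·(0.975100))/(1+328/19423) = 1209/1250 ≈ 0.967200
step 3 [1.5y] bond c/2=21/800: DF=(8223803/8000000 − 21/800·(0.975100+0.967200))/(1+21/800) = 119/125 ≈ 0.952000

1 1/2 9751/10000
2 1 1209/1250
3 3/2 119/125
s(1.5y) = (1/(119/125) − 1)/(3/2) = 4/119 ≈ 3.3613%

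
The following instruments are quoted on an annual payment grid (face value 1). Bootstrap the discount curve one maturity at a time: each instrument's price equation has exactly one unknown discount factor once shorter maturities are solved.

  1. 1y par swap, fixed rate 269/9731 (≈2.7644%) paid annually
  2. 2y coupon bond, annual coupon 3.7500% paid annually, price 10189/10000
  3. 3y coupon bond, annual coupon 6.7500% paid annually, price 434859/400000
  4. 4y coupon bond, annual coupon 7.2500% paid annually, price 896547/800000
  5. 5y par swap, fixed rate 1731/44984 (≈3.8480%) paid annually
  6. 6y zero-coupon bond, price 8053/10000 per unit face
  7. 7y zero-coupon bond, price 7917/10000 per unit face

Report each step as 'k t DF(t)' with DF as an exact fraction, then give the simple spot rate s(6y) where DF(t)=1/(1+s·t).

step 1 [1y] swap r/1=269/9731: DF=(1 − 269/9731·(0))/(1+269/9731) = 9731/10000 ≈ 0.973100
step 2 [2y] bond c/1=3/80: DF=(10189/10000 − 3/80·(0.973100))/(1+3/80) = 9469/10000 ≈ 0.946900
step 3 [3y] bond c/1=27/400: DF=(434859/400000 − 27/400·(0.973100+0.946900))/(1+27/400) = 897/1000 ≈ 0.897000
step 4 [4y] bond c/1=29/400: DF=(896547/800000 − 29/400·(0.973100+0.946900+0.897000))/(1+29/400) = 1709/2000 ≈ 0.854500
step 5 [5y] swap r/1=1731/44984: DF=(1 − 1731/44984·(0.973100+0.946900+0.897000+0.854500))/(1+1731/44984) = 8269/10000 ≈ 0.826900
step 6 [6y] zero: DF = P = 8053/10000 ≈ 0.805300
step 7 [7y] zero: DF = P = 7917/10000 ≈ 0.791700

1 1 9731/10000
2 2 9469/10000
3 3 897/1000
4 4 1709/2000
5 5 8269/10000
6 6 8053/10000
7 7 7917/10000
s(6y) = (1/(8053/10000) − 1)/(6) = 649/16106 ≈ 4.0296%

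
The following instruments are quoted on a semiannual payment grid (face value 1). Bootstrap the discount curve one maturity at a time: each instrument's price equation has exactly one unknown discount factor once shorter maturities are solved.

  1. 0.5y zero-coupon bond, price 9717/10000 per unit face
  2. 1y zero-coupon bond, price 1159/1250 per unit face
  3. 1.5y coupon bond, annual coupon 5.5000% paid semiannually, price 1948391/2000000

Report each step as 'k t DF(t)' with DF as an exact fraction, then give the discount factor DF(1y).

1 1/2 9717/10000
2 1 1159/1250
3 3/2 8973/10000
DF(1y) = 1159/1250 ≈ 0.927200

step 1 [0.5y] zero: DF = P = 9717/10000 ≈ 0.971700
step 2 [1y] zero: DF = P = 1159/1250 ≈ 0.927200
step 3 [1.5y] bond c/2=11/400: DF=(1948391/2000000 − 11/400·(0.971700+0.927200))/(1+11/400) = 8973/10000 ≈ 0.897300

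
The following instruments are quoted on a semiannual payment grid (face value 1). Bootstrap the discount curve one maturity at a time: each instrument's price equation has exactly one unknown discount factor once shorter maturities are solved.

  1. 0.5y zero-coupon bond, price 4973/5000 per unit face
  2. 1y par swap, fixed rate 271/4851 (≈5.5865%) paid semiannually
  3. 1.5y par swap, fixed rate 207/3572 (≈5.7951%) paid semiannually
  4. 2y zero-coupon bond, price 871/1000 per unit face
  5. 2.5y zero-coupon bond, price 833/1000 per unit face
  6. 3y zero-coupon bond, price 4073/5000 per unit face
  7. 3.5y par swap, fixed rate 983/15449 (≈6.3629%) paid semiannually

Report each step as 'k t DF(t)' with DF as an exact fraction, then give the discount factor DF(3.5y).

1 1/2 4973/5000
2 1 4729/5000
3 3/2 2293/2500
4 2 871/1000
5 5/2 833/1000
6 3 4073/5000
7 7/2 4017/5000
DF(3.5y) = 4017/5000 ≈ 0.803400

step 1 [0.5y] zero: DF = P = 4973/5000 ≈ 0.994600
step 2 [1y] swap r/2=271/9702: DF=(1 − 271/9702·(0.994600))/(1+271/9702) = 4729/5000 ≈ 0.945800
step 3 [1.5y] swap r/2=207/7144: DF=(1 − 207/7144·(0.994600+0.945800))/(1+207/7144) = 2293/2500 ≈ 0.917200
step 4 [2y] zero: DF = P = 871/1000 ≈ 0.871000
step 5 [2.5y] zero: DF = P = 833/1000 ≈ 0.833000
step 6 [3y] zero: DF = P = 4073/5000 ≈ 0.814600
step 7 [3.5y] swap r/2=983/30898: DF=(1 − 983/30898·(0.994600+0.945800+0.917200+0.871000+0.833000+0.814600))/(1+983/30898) = 4017/5000 ≈ 0.803400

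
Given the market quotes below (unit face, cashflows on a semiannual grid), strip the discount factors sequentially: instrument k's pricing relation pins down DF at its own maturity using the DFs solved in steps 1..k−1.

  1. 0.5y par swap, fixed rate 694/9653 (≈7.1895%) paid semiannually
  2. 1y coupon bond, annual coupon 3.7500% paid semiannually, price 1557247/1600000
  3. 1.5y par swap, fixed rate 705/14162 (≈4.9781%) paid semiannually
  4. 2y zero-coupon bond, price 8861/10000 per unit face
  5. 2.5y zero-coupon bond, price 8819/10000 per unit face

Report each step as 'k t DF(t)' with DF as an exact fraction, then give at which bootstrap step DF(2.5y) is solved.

step 1 [0.5y] swap r/2=347/9653: DF=(1 − 347/9653·(0))/(1+347/9653) = 9653/10000 ≈ 0.965300
step 2 [1y] bond c/2=3/160: DF=(1557247/1600000 − 3/160·(0.965300))/(1+3/160) = 586/625 ≈ 0.937600
step 3 [1.5y] swap r/2=705/28324: DF=(1 − 705/28324·(0.965300+0.937600))/(1+705/28324) = 1859/2000 ≈ 0.929500
step 4 [2y] zero: DF = P = 8861/10000 ≈ 0.886100
step 5 [2.5y] zero: DF = P = 8819/10000 ≈ 0.881900

1 1/2 9653/10000
2 1 586/625
3 3/2 1859/2000
4 2 8861/10000
5 5/2 8819/10000
DF(2.5y) is solved at step 5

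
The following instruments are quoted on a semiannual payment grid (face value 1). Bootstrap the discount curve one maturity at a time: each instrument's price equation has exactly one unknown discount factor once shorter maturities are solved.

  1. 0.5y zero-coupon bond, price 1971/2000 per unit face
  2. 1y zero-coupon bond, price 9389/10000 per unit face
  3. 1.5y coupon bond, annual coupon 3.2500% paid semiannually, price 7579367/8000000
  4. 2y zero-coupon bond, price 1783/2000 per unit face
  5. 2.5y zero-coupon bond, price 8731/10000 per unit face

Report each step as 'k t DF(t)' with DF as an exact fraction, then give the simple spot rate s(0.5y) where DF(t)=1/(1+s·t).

1 1/2 1971/2000
2 1 9389/10000
3 3/2 1803/2000
4 2 1783/2000
5 5/2 8731/10000
s(0.5y) = (1/(1971/2000) − 1)/(1/2) = 58/1971 ≈ 2.9427%

step 1 [0.5y] zero: DF = P = 1971/2000 ≈ 0.985500
step 2 [1y] zero: DF = P = 9389/10000 ≈ 0.938900
step 3 [1.5y] bond c/2=13/800: DF=(7579367/8000000 − 13/800·(0.985500+0.938900))/(1+13/800) = 1803/2000 ≈ 0.901500
step 4 [2y] zero: DF = P = 1783/2000 ≈ 0.891500
step 5 [2.5y] zero: DF = P = 8731/10000 ≈ 0.873100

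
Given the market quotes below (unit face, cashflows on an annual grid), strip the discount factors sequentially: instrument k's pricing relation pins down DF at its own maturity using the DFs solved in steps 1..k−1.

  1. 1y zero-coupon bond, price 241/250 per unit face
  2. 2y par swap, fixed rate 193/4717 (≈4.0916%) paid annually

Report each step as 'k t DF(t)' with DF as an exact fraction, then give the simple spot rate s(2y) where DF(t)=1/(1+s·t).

step 1 [1y] zero: DF = P = 241/250 ≈ 0.964000
step 2 [2y] swap r/1=193/4717: DF=(1 − 193/4717·(0.964000))/(1+193/4717) = 2307/2500 ≈ 0.922800

1 1 241/250
2 2 2307/2500
s(2y) = (1/(2307/2500) − 1)/(2) = 193/4614 ≈ 4.1829%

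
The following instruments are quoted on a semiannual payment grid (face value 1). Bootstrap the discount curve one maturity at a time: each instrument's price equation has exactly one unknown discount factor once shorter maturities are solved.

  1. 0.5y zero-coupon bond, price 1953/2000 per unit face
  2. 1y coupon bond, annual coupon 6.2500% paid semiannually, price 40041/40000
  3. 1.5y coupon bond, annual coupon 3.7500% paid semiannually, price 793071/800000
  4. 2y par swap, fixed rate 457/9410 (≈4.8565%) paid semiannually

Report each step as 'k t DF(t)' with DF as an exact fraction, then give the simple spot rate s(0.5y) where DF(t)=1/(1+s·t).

1 1/2 1953/2000
2 1 9411/10000
3 3/2 4689/5000
4 2 4543/5000
s(0.5y) = (1/(1953/2000) − 1)/(1/2) = 94/1953 ≈ 4.8131%

step 1 [0.5y] zero: DF = P = 1953/2000 ≈ 0.976500
step 2 [1y] bond c/2=1/32: DF=(40041/40000 − 1/32·(0.976500))/(1+1/32) = 9411/10000 ≈ 0.941100
step 3 [1.5y] bond c/2=3/160: DF=(793071/800000 − 3/160·(0.976500+0.941100))/(1+3/160) = 4689/5000 ≈ 0.937800
step 4 [2y] swap r/2=457/18820: DF=(1 − 457/18820·(0.976500+0.941100+0.937800))/(1+457/18820) = 4543/5000 ≈ 0.908600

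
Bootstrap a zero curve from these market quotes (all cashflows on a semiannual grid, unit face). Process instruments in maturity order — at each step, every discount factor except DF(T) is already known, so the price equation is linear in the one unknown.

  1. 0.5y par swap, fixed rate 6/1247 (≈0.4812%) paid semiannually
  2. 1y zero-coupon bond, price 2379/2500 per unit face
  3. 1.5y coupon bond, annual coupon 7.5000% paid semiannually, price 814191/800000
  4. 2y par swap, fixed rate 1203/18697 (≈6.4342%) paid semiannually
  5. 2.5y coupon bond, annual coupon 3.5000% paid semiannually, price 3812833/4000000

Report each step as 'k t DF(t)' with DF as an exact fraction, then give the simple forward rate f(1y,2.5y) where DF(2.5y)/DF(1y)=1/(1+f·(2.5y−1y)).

step 1 [0.5y] swap r/2=3/1247: DF=(1 − 3/1247·(0))/(1+3/1247) = 1247/1250 ≈ 0.997600
step 2 [1y] zero: DF = P = 2379/2500 ≈ 0.951600
step 3 [1.5y] bond c/2=3/80: DF=(814191/800000 − 3/80·(0.997600+0.951600))/(1+3/80) = 1821/2000 ≈ 0.910500
step 4 [2y] swap r/2=1203/37394: DF=(1 − 1203/37394·(0.997600+0.951600+0.910500))/(1+1203/37394) = 8797/10000 ≈ 0.879700
step 5 [2.5y] bond c/2=7/400: DF=(3812833/4000000 − 7/400·(0.997600+0.951600+0.910500+0.879700))/(1+7/400) = 349/400 ≈ 0.872500

1 1/2 1247/1250
2 1 2379/2500
3 3/2 1821/2000
4 2 8797/10000
5 5/2 349/400
f(1y,2.5y) = ((2379/2500)/(349/400) − 1)/(3/2) = 1582/26175 ≈ 6.0439%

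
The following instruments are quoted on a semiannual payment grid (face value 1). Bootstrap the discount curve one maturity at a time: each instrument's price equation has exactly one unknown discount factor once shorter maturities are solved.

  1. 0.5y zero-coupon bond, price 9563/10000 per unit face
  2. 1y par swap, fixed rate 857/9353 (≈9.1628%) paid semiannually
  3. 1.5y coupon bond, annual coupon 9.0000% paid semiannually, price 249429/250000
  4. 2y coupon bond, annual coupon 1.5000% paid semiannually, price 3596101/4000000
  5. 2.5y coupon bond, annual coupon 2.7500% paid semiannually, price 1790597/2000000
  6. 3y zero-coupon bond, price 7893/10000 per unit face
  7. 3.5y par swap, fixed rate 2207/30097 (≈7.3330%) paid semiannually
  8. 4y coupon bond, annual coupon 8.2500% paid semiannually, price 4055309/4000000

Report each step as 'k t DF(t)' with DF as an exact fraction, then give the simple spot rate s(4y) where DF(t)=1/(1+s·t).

step 1 [0.5y] zero: DF = P = 9563/10000 ≈ 0.956300
step 2 [1y] swap r/2=857/18706: DF=(1 − 857/18706·(0.956300))/(1+857/18706) = 9143/10000 ≈ 0.914300
step 3 [1.5y] bond c/2=9/200: DF=(249429/250000 − 9/200·(0.956300+0.914300))/(1+9/200) = 4371/5000 ≈ 0.874200
step 4 [2y] bond c/2=3/400: DF=(3596101/4000000 − 3/400·(0.956300+0.914300+0.874200))/(1+3/400) = 8719/10000 ≈ 0.871900
step 5 [2.5y] bond c/2=11/800: DF=(1790597/2000000 − 11/800·(0.956300+0.914300+0.874200+0.871900))/(1+11/800) = 8341/10000 ≈ 0.834100
step 6 [3y] zero: DF = P = 7893/10000 ≈ 0.789300
step 7 [3.5y] swap r/2=2207/60194: DF=(1 − 2207/60194·(0.956300+0.914300+0.874200+0.871900+0.834100+0.789300))/(1+2207/60194) = 7793/10000 ≈ 0.779300
step 8 [4y] bond c/2=33/800: DF=(4055309/4000000 − 33/800·(0.956300+0.914300+0.874200+0.871900+0.834100+0.789300+0.779300))/(1+33/800) = 919/1250 ≈ 0.735200

1 1/2 9563/10000
2 1 9143/10000
3 3/2 4371/5000
4 2 8719/10000
5 5/2 8341/10000
6 3 7893/10000
7 7/2 7793/10000
8 4 919/1250
s(4y) = (1/(919/1250) − 1)/(4) = 331/3676 ≈ 9.0044%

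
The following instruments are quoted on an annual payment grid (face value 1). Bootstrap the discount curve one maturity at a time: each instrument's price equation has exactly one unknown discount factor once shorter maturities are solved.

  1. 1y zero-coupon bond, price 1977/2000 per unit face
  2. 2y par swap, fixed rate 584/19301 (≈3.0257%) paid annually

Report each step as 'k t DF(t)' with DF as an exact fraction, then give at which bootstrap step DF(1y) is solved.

1 1 1977/2000
2 2 1177/1250
DF(1y) is solved at step 1

step 1 [1y] zero: DF = P = 1977/2000 ≈ 0.988500
step 2 [2y] swap r/1=584/19301: DF=(1 − 584/19301·(0.988500))/(1+584/19301) = 1177/1250 ≈ 0.941600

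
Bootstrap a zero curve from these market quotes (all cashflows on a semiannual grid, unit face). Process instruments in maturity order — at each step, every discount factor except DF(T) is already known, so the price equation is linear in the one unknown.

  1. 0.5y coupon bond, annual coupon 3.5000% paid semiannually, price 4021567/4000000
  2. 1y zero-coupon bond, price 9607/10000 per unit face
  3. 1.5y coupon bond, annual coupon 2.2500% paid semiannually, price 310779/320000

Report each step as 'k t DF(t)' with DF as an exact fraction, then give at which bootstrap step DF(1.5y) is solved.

step 1 [0.5y] bond c/2=7/400: DF=(4021567/4000000 − 7/400·(0))/(1+7/400) = 9881/10000 ≈ 0.988100
step 2 [1y] zero: DF = P = 9607/10000 ≈ 0.960700
step 3 [1.5y] bond c/2=9/800: DF=(310779/320000 − 9/800·(0.988100+0.960700))/(1+9/800) = 9387/10000 ≈ 0.938700

1 1/2 9881/10000
2 1 9607/10000
3 3/2 9387/10000
DF(1.5y) is solved at step 3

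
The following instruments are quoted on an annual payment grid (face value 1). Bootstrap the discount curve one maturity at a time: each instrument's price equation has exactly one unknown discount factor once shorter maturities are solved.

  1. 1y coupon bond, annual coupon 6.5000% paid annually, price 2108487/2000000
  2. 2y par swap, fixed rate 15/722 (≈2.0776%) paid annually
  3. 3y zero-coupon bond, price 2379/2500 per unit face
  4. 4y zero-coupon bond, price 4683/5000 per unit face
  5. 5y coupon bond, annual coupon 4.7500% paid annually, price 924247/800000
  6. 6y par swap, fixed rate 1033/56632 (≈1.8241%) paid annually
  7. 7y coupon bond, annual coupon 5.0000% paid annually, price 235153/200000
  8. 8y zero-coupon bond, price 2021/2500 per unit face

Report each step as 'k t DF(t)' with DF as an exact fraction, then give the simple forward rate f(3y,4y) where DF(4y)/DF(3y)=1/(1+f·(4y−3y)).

1 1 9899/10000
2 2 1919/2000
3 3 2379/2500
4 4 4683/5000
5 5 9289/10000
6 6 8967/10000
7 7 8501/10000
8 8 2021/2500
f(3y,4y) = ((2379/2500)/(4683/5000) − 1)/(1) = 25/1561 ≈ 1.6015%

step 1 [1y] bond c/1=13/200: DF=(2108487/2000000 − 13/200·(0))/(1+13/200) = 9899/10000 ≈ 0.989900
step 2 [2y] swap r/1=15/722: DF=(1 − 15/722·(0.989900))/(1+15/722) = 1919/2000 ≈ 0.959500
step 3 [3y] zero: DF = P = 2379/2500 ≈ 0.951600
step 4 [4y] zero: DF = P = 4683/5000 ≈ 0.936600
step 5 [5y] bond c/1=19/400: DF=(924247/800000 − 19/400·(0.989900+0.959500+0.951600+0.936600))/(1+19/400) = 9289/10000 ≈ 0.928900
step 6 [6y] swap r/1=1033/56632: DF=(1 − 1033/56632·(0.989900+0.959500+0.951600+0.936600+0.928900))/(1+1033/56632) = 8967/10000 ≈ 0.896700
step 7 [7y] bond c/1=1/20: DF=(235153/200000 − 1/20·(0.989900+0.959500+0.951600+0.936600+0.928900+0.896700))/(1+1/20) = 8501/10000 ≈ 0.850100
step 8 [8y] zero: DF = P = 2021/2500 ≈ 0.808400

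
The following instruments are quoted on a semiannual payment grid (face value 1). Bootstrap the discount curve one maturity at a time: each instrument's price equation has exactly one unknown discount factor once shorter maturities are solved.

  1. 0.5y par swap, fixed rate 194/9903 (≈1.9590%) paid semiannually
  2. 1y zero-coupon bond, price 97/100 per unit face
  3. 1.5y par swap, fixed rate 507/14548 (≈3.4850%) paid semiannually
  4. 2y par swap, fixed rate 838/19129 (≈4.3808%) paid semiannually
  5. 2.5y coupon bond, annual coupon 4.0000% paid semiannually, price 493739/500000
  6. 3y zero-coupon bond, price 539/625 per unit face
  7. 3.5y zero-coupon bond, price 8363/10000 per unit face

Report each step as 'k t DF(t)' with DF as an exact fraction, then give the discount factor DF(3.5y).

1 1/2 9903/10000
2 1 97/100
3 3/2 9493/10000
4 2 4581/5000
5 5/2 8931/10000
6 3 539/625
7 7/2 8363/10000
DF(3.5y) = 8363/10000 ≈ 0.836300

step 1 [0.5y] swap r/2=97/9903: DF=(1 − 97/9903·(0))/(1+97/9903) = 9903/10000 ≈ 0.990300
step 2 [1y] zero: DF = P = 97/100 ≈ 0.970000
step 3 [1.5y] swap r/2=507/29096: DF=(1 − 507/29096·(0.990300+0.970000))/(1+507/29096) = 9493/10000 ≈ 0.949300
step 4 [2y] swap r/2=419/19129: DF=(1 − 419/19129·(0.990300+0.970000+0.949300))/(1+419/19129) = 4581/5000 ≈ 0.916200
step 5 [2.5y] bond c/2=1/50: DF=(493739/500000 − 1/50·(0.990300+0.970000+0.949300+0.916200))/(1+1/50) = 8931/10000 ≈ 0.893100
step 6 [3y] zero: DF = P = 539/625 ≈ 0.862400
step 7 [3.5y] zero: DF = P = 8363/10000 ≈ 0.836300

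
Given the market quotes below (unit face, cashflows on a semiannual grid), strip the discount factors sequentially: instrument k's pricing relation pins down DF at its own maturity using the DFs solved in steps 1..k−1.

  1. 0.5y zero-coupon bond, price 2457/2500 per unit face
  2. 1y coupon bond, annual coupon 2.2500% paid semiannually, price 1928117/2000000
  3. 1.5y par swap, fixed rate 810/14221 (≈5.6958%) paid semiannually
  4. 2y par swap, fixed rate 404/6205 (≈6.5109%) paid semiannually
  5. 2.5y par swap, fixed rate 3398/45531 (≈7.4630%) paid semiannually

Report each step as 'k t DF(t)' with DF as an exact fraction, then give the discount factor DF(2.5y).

1 1/2 2457/2500
2 1 589/625
3 3/2 919/1000
4 2 2197/2500
5 5/2 8301/10000
DF(2.5y) = 8301/10000 ≈ 0.830100

step 1 [0.5y] zero: DF = P = 2457/2500 ≈ 0.982800
step 2 [1y] bond c/2=9/800: DF=(1928117/2000000 − 9/800·(0.982800))/(1+9/800) = 589/625 ≈ 0.942400
step 3 [1.5y] swap r/2=405/14221: DF=(1 − 405/14221·(0.982800+0.942400))/(1+405/14221) = 919/1000 ≈ 0.919000
step 4 [2y] swap r/2=202/6205: DF=(1 − 202/6205·(0.982800+0.942400+0.919000))/(1+202/6205) = 2197/2500 ≈ 0.878800
step 5 [2.5y] swap r/2=1699/45531: DF=(1 − 1699/45531·(0.982800+0.942400+0.919000+0.878800))/(1+1699/45531) = 8301/10000 ≈ 0.830100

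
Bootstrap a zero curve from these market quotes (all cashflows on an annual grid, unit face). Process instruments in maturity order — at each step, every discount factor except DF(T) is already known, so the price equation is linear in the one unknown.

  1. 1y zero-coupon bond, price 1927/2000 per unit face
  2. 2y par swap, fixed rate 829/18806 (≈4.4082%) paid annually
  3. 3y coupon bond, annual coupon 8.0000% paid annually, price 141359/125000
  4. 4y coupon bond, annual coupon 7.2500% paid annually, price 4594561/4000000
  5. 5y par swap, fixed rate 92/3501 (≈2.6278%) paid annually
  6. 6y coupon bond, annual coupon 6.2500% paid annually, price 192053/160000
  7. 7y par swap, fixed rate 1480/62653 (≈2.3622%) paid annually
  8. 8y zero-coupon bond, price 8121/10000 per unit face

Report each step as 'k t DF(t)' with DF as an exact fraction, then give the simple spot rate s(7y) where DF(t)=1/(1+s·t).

step 1 [1y] zero: DF = P = 1927/2000 ≈ 0.963500
step 2 [2y] swap r/1=829/18806: DF=(1 − 829/18806·(0.963500))/(1+829/18806) = 9171/10000 ≈ 0.917100
step 3 [3y] bond c/1=2/25: DF=(141359/125000 − 2/25·(0.963500+0.917100))/(1+2/25) = 4539/5000 ≈ 0.907800
step 4 [4y] bond c/1=29/400: DF=(4594561/4000000 − 29/400·(0.963500+0.917100+0.907800))/(1+29/400) = 353/400 ≈ 0.882500
step 5 [5y] swap r/1=92/3501: DF=(1 − 92/3501·(0.963500+0.917100+0.907800+0.882500))/(1+92/3501) = 2201/2500 ≈ 0.880400
step 6 [6y] bond c/1=1/16: DF=(192053/160000 − 1/16·(0.963500+0.917100+0.907800+0.882500+0.880400))/(1+1/16) = 431/500 ≈ 0.862000
step 7 [7y] swap r/1=1480/62653: DF=(1 − 1480/62653·(0.963500+0.917100+0.907800+0.882500+0.880400+0.862000))/(1+1480/62653) = 213/250 ≈ 0.852000
step 8 [8y] zero: DF = P = 8121/10000 ≈ 0.812100

1 1 1927/2000
2 2 9171/10000
3 3 4539/5000
4 4 353/400
5 5 2201/2500
6 6 431/500
7 7 213/250
8 8 8121/10000
s(7y) = (1/(213/250) − 1)/(7) = 37/1491 ≈ 2.4816%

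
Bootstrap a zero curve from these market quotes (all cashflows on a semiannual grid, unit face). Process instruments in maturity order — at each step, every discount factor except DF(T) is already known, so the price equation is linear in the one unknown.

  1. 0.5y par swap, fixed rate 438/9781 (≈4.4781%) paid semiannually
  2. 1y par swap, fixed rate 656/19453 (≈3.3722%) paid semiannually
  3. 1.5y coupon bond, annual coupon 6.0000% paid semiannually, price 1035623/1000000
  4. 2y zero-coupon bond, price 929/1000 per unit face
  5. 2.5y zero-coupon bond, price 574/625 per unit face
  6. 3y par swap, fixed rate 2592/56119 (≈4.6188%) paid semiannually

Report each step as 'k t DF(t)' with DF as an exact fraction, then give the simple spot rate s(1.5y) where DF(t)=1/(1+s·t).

1 1/2 9781/10000
2 1 1209/1250
3 3/2 593/625
4 2 929/1000
5 5/2 574/625
6 3 544/625
s(1.5y) = (1/(593/625) − 1)/(3/2) = 64/1779 ≈ 3.5975%

step 1 [0.5y] swap r/2=219/9781: DF=(1 − 219/9781·(0))/(1+219/9781) = 9781/10000 ≈ 0.978100
step 2 [1y] swap r/2=328/19453: DF=(1 − 328/19453·(0.978100))/(1+328/19453) = 1209/1250 ≈ 0.967200
step 3 [1.5y] bond c/2=3/100: DF=(1035623/1000000 − 3/100·(0.978100+0.967200))/(1+3/100) = 593/625 ≈ 0.948800
step 4 [2y] zero: DF = P = 929/1000 ≈ 0.929000
step 5 [2.5y] zero: DF = P = 574/625 ≈ 0.918400
step 6 [3y] swap r/2=1296/56119: DF=(1 − 1296/56119·(0.978100+0.967200+0.948800+0.929000+0.918400))/(1+1296/56119) = 544/625 ≈ 0.870400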